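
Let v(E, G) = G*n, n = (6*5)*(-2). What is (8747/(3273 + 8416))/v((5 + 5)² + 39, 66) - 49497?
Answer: -2291138923427/46288440 ≈ -49497.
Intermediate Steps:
n = -60 (n = 30*(-2) = -60)
v(E, G) = -60*G (v(E, G) = G*(-60) = -60*G)
(8747/(3273 + 8416))/v((5 + 5)² + 39, 66) - 49497 = (8747/(3273 + 8416))/((-60*66)) - 49497 = (8747/11689)/(-3960) - 49497 = (8747*(1/11689))*(-1/3960) - 49497 = (8747/11689)*(-1/3960) - 49497 = -8747/46288440 - 49497 = -2291138923427/46288440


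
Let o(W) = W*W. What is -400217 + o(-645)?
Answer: 15808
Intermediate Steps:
o(W) = W²
-400217 + o(-645) = -400217 + (-645)² = -400217 + 416025 = 15808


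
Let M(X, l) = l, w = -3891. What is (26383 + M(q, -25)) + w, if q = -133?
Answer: 22467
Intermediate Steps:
(26383 + M(q, -25)) + w = (26383 - 25) - 3891 = 26358 - 3891 = 22467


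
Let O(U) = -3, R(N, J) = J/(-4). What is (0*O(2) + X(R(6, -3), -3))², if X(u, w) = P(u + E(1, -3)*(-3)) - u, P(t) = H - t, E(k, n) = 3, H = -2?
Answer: 121/4 ≈ 30.250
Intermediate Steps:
R(N, J) = -J/4 (R(N, J) = J*(-¼) = -J/4)
P(t) = -2 - t
X(u, w) = 7 - 2*u (X(u, w) = (-2 - (u + 3*(-3))) - u = (-2 - (u - 9)) - u = (-2 - (-9 + u)) - u = (-2 + (9 - u)) - u = (7 - u) - u = 7 - 2*u)
(0*O(2) + X(R(6, -3), -3))² = (0*(-3) + (7 - (-1)*(-3)/2))² = (0 + (7 - 2*¾))² = (0 + (7 - 3/2))² = (0 + 11/2)² = (11/2)² = 121/4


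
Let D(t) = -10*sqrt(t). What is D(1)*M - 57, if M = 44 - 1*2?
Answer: -477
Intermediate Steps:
M = 42 (M = 44 - 2 = 42)
D(1)*M - 57 = -10*sqrt(1)*42 - 57 = -10*1*42 - 57 = -10*42 - 57 = -420 - 57 = -477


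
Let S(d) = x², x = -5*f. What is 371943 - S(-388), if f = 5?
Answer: 371318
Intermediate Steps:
x = -25 (x = -5*5 = -25)
S(d) = 625 (S(d) = (-25)² = 625)
371943 - S(-388) = 371943 - 1*625 = 371943 - 625 = 371318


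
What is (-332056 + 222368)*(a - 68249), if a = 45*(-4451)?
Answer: 29456054272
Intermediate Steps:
a = -200295
(-332056 + 222368)*(a - 68249) = (-332056 + 222368)*(-200295 - 68249) = -109688*(-268544) = 29456054272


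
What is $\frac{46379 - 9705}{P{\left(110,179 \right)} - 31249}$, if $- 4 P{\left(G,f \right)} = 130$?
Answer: $- \frac{73348}{62563} \approx -1.1724$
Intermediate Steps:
$P{\left(G,f \right)} = - \frac{65}{2}$ ($P{\left(G,f \right)} = \left(- \frac{1}{4}\right) 130 = - \frac{65}{2}$)
$\frac{46379 - 9705}{P{\left(110,179 \right)} - 31249} = \frac{46379 - 9705}{- \frac{65}{2} - 31249} = \frac{46379 - 9705}{- \frac{62563}{2}} = 36674 \left(- \frac{2}{62563}\right) = - \frac{73348}{62563}$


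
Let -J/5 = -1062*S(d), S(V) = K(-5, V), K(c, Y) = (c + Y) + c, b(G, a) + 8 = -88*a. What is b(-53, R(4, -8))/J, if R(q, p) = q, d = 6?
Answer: 1/59 ≈ 0.016949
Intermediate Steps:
b(G, a) = -8 - 88*a
K(c, Y) = Y + 2*c (K(c, Y) = (Y + c) + c = Y + 2*c)
S(V) = -10 + V (S(V) = V + 2*(-5) = V - 10 = -10 + V)
J = -21240 (J = -(-5310)*(-10 + 6) = -(-5310)*(-4) = -5*4248 = -21240)
b(-53, R(4, -8))/J = (-8 - 88*4)/(-21240) = (-8 - 352)*(-1/21240) = -360*(-1/21240) = 1/59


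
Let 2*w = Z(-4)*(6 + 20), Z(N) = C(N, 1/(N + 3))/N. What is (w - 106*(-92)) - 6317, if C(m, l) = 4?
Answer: 3422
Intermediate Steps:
Z(N) = 4/N
w = -13 (w = ((4/(-4))*(6 + 20))/2 = ((4*(-¼))*26)/2 = (-1*26)/2 = (½)*(-26) = -13)
(w - 106*(-92)) - 6317 = (-13 - 106*(-92)) - 6317 = (-13 + 9752) - 6317 = 9739 - 6317 = 3422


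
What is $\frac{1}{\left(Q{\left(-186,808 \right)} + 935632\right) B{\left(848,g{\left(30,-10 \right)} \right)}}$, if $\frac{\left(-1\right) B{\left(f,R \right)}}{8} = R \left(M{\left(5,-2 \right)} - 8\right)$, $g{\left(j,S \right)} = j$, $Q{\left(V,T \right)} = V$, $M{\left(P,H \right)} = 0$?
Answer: $\frac{1}{1796056320} \approx 5.5678 \cdot 10^{-10}$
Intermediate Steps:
$B{\left(f,R \right)} = 64 R$ ($B{\left(f,R \right)} = - 8 R \left(0 - 8\right) = - 8 R \left(-8\right) = - 8 \left(- 8 R\right) = 64 R$)
$\frac{1}{\left(Q{\left(-186,808 \right)} + 935632\right) B{\left(848,g{\left(30,-10 \right)} \right)}} = \frac{1}{\left(-186 + 935632\right) 64 \cdot 30} = \frac{1}{935446 \cdot 1920} = \frac{1}{935446} \cdot \frac{1}{1920} = \frac{1}{1796056320}$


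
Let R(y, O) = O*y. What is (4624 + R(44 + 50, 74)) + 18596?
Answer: 30176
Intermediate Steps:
(4624 + R(44 + 50, 74)) + 18596 = (4624 + 74*(44 + 50)) + 18596 = (4624 + 74*94) + 18596 = (4624 + 6956) + 18596 = 11580 + 18596 = 30176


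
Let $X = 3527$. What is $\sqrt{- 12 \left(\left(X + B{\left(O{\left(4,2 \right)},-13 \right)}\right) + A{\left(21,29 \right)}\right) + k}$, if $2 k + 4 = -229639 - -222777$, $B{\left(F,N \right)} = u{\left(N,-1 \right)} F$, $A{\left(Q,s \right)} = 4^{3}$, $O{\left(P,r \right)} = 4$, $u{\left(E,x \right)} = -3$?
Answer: $i \sqrt{46381} \approx 215.36 i$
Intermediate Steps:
$A{\left(Q,s \right)} = 64$
$B{\left(F,N \right)} = - 3 F$
$k = -3433$ ($k = -2 + \frac{-229639 - -222777}{2} = -2 + \frac{-229639 + 222777}{2} = -2 + \frac{1}{2} \left(-6862\right) = -2 - 3431 = -3433$)
$\sqrt{- 12 \left(\left(X + B{\left(O{\left(4,2 \right)},-13 \right)}\right) + A{\left(21,29 \right)}\right) + k} = \sqrt{- 12 \left(\left(3527 - 12\right) + 64\right) - 3433} = \sqrt{- 12 \left(3515 + 64\right) - 3433} = \sqrt{\left(-12\right) 3579 - 3433} = \sqrt{-42948 - 3433} = \sqrt{-46381} = i \sqrt{46381}$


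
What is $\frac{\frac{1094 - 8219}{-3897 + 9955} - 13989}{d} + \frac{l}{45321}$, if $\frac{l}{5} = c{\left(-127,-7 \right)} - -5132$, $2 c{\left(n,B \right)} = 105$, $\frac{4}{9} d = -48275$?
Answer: $\frac{9288174923687}{13254124183950} \approx 0.70078$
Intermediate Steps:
$d = - \frac{434475}{4}$ ($d = \frac{9}{4} \left(-48275\right) = - \frac{434475}{4} \approx -1.0862 \cdot 10^{5}$)
$c{\left(n,B \right)} = \frac{105}{2}$ ($c{\left(n,B \right)} = \frac{1}{2} \cdot 105 = \frac{105}{2}$)
$l = \frac{51845}{2}$ ($l = 5 \left(\frac{105}{2} - -5132\right) = 5 \left(\frac{105}{2} + 5132\right) = 5 \cdot \frac{10369}{2} = \frac{51845}{2} \approx 25923.0$)
$\frac{\frac{1094 - 8219}{-3897 + 9955} - 13989}{d} + \frac{l}{45321} = \frac{\frac{1094 - 8219}{-3897 + 9955} - 13989}{- \frac{434475}{4}} + \frac{51845}{2 \cdot 45321} = \left(- \frac{7125}{6058} - 13989\right) \left(- \frac{4}{434475}\right) + \frac{51845}{2} \cdot \frac{1}{45321} = \left(\left(-7125\right) \frac{1}{6058} - 13989\right) \left(- \frac{4}{434475}\right) + \frac{51845}{90642} = \left(- \frac{7125}{6058} - 13989\right) \left(- \frac{4}{434475}\right) + \frac{51845}{90642} = \left(- \frac{84752487}{6058}\right) \left(- \frac{4}{434475}\right) + \frac{51845}{90642} = \frac{18833886}{146224975} + \frac{51845}{90642} = \frac{9288174923687}{13254124183950}$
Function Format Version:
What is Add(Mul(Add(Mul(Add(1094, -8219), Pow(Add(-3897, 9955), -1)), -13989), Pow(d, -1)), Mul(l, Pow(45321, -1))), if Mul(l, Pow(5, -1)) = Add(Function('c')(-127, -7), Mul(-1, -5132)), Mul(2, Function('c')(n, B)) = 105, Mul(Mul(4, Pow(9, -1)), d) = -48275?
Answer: Rational(9288174923687, 13254124183950) ≈ 0.70078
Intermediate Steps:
d = Rational(-434475, 4) (d = Mul(Rational(9, 4), -48275) = Rational(-434475, 4) ≈ -1.0862e+5)
Function('c')(n, B) = Rational(105, 2) (Function('c')(n, B) = Mul(Rational(1, 2), 105) = Rational(105, 2))
l = Rational(51845, 2) (l = Mul(5, Add(Rational(105, 2), Mul(-1, -5132))) = Mul(5, Add(Rational(105, 2), 5132)) = Mul(5, Rational(10369, 2)) = Rational(51845, 2) ≈ 25923.)
Add(Mul(Add(Mul(Add(1094, -8219), Pow(Add(-3897, 9955), -1)), -13989), Pow(d, -1)), Mul(l, Pow(45321, -1))) = Add(Mul(Add(Mul(Add(1094, -8219), Pow(Add(-3897, 9955), -1)), -13989), Pow(Rational(-434475, 4), -1)), Mul(Rational(51845, 2), Pow(45321, -1))) = Add(Mul(Add(Mul(-7125, Pow(6058, -1)), -13989), Rational(-4, 434475)), Mul(Rational(51845, 2), Rational(1, 45321))) = Add(Mul(Add(Mul(-7125, Rational(1, 6058)), -13989), Rational(-4, 434475)), Rational(51845, 90642)) = Add(Mul(Add(Rational(-7125, 6058), -13989), Rational(-4, 434475)), Rational(51845, 90642)) = Add(Mul(Rational(-84752487, 6058), Rational(-4, 434475)), Rational(51845, 90642)) = Add(Rational(18833886, 146224975), Rational(51845, 90642)) = Rational(9288174923687, 13254124183950)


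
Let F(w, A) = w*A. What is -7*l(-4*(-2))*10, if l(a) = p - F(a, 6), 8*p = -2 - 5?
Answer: 13685/4 ≈ 3421.3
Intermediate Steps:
p = -7/8 (p = (-2 - 5)/8 = (1/8)*(-7) = -7/8 ≈ -0.87500)
F(w, A) = A*w
l(a) = -7/8 - 6*a
-7*l(-4*(-2))*10 = -7*(-7/8 - (-24)*(-2))*10 = -7*(-7/8 - 6*8)*10 = -7*(-7/8 - 48)*10 = -7*(-391/8)*10 = (2737/8)*10 = 13685/4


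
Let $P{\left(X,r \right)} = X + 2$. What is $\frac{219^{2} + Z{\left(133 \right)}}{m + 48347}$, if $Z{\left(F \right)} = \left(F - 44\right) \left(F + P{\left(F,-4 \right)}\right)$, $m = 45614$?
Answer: $\frac{10259}{13423} \approx 0.76429$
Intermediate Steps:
$P{\left(X,r \right)} = 2 + X$
$Z{\left(F \right)} = \left(-44 + F\right) \left(2 + 2 F\right)$ ($Z{\left(F \right)} = \left(F - 44\right) \left(F + \left(2 + F\right)\right) = \left(-44 + F\right) \left(2 + 2 F\right)$)
$\frac{219^{2} + Z{\left(133 \right)}}{m + 48347} = \frac{219^{2} - \left(11526 - 35378\right)}{45614 + 48347} = \frac{47961 - -23852}{93961} = \left(47961 - -23852\right) \frac{1}{93961} = \left(47961 + 23852\right) \frac{1}{93961} = 71813 \cdot \frac{1}{93961} = \frac{10259}{13423}$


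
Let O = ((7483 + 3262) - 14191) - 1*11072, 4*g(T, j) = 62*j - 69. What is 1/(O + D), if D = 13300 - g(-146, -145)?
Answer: 4/4187 ≈ 0.00095534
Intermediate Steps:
g(T, j) = -69/4 + 31*j/2 (g(T, j) = (62*j - 69)/4 = (-69 + 62*j)/4 = -69/4 + 31*j/2)
O = -14518 (O = (10745 - 14191) - 11072 = -3446 - 11072 = -14518)
D = 62259/4 (D = 13300 - (-69/4 + (31/2)*(-145)) = 13300 - (-69/4 - 4495/2) = 13300 - 1*(-9059/4) = 13300 + 9059/4 = 62259/4 ≈ 15565.)
1/(O + D) = 1/(-14518 + 62259/4) = 1/(4187/4) = 4/4187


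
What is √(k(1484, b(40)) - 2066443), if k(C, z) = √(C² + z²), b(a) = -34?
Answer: √(-2066443 + 2*√550853) ≈ 1437.0*I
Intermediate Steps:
√(k(1484, b(40)) - 2066443) = √(√(1484² + (-34)²) - 2066443) = √(√(2202256 + 1156) - 2066443) = √(√2203412 - 2066443) = √(2*√550853 - 2066443) = √(-2066443 + 2*√550853)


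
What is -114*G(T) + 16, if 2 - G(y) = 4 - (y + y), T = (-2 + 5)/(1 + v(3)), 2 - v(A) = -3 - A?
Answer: 168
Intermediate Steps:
v(A) = 5 + A (v(A) = 2 - (-3 - A) = 2 + (3 + A) = 5 + A)
T = ⅓ (T = (-2 + 5)/(1 + (5 + 3)) = 3/(1 + 8) = 3/9 = 3*(⅑) = ⅓ ≈ 0.33333)
G(y) = -2 + 2*y (G(y) = 2 - (4 - (y + y)) = 2 - (4 - 2*y) = 2 + (-4 + 2*y) = -2 + 2*y)
-114*G(T) + 16 = -114*(-2 + 2*(⅓)) + 16 = -114*(-2 + ⅔) + 16 = -114*(-4/3) + 16 = 152 + 16 = 168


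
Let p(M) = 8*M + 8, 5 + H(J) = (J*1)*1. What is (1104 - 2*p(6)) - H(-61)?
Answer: 1058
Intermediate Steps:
H(J) = -5 + J (H(J) = -5 + (J*1)*1 = -5 + J*1 = -5 + J)
p(M) = 8 + 8*M
(1104 - 2*p(6)) - H(-61) = (1104 - 2*(8 + 8*6)) - (-5 - 61) = (1104 - 2*(8 + 48)) - 1*(-66) = (1104 - 2*56) + 66 = (1104 - 112) + 66 = 992 + 66 = 1058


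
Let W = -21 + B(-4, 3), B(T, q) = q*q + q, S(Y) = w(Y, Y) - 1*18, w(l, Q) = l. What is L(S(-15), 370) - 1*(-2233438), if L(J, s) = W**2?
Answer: 2233519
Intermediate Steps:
S(Y) = -18 + Y (S(Y) = Y - 1*18 = Y - 18 = -18 + Y)
B(T, q) = q + q**2 (B(T, q) = q**2 + q = q + q**2)
W = -9 (W = -21 + 3*(1 + 3) = -21 + 3*4 = -21 + 12 = -9)
L(J, s) = 81 (L(J, s) = (-9)**2 = 81)
L(S(-15), 370) - 1*(-2233438) = 81 - 1*(-2233438) = 81 + 2233438 = 2233519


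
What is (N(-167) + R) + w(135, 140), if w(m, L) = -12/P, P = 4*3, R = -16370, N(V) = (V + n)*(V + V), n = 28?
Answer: 30055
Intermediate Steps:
N(V) = 2*V*(28 + V) (N(V) = (V + 28)*(V + V) = (28 + V)*(2*V) = 2*V*(28 + V))
P = 12
w(m, L) = -1 (w(m, L) = -12/12 = -12*1/12 = -1)
(N(-167) + R) + w(135, 140) = (2*(-167)*(28 - 167) - 16370) - 1 = (2*(-167)*(-139) - 16370) - 1 = (46426 - 16370) - 1 = 30056 - 1 = 30055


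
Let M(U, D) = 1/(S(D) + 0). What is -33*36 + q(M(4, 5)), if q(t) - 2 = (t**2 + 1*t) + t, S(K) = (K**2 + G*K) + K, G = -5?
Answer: -29639/25 ≈ -1185.6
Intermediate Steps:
S(K) = K**2 - 4*K (S(K) = (K**2 - 5*K) + K = K**2 - 4*K)
M(U, D) = 1/(D*(-4 + D)) (M(U, D) = 1/(D*(-4 + D) + 0) = 1/(D*(-4 + D)))
q(t) = 2 + t**2 + 2*t (q(t) = 2 + ((t**2 + 1*t) + t) = 2 + ((t**2 + t) + t) = 2 + ((t + t**2) + t) = 2 + (t**2 + 2*t) = 2 + t**2 + 2*t)
-33*36 + q(M(4, 5)) = -33*36 + (2 + (1/(5*(-4 + 5)))**2 + 2*(1/(5*(-4 + 5)))) = -1188 + (2 + ((1/5)/1)**2 + 2*((1/5)/1)) = -1188 + (2 + ((1/5)*1)**2 + 2*((1/5)*1)) = -1188 + (2 + (1/5)**2 + 2*(1/5)) = -1188 + (2 + 1/25 + 2/5) = -1188 + 61/25 = -29639/25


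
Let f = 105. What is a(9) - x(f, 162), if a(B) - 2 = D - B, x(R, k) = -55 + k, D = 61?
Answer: -53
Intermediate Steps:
a(B) = 63 - B (a(B) = 2 + (61 - B) = 63 - B)
a(9) - x(f, 162) = (63 - 1*9) - (-55 + 162) = (63 - 9) - 1*107 = 54 - 107 = -53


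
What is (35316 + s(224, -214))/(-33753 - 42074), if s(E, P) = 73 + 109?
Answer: -35498/75827 ≈ -0.46814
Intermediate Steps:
s(E, P) = 182
(35316 + s(224, -214))/(-33753 - 42074) = (35316 + 182)/(-33753 - 42074) = 35498/(-75827) = 35498*(-1/75827) = -35498/75827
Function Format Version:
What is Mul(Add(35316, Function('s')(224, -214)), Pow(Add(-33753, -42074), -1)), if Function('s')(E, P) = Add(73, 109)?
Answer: Rational(-35498, 75827) ≈ -0.46814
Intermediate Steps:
Function('s')(E, P) = 182
Mul(Add(35316, Function('s')(224, -214)), Pow(Add(-33753, -42074), -1)) = Mul(Add(35316, 182), Pow(Add(-33753, -42074), -1)) = Mul(35498, Pow(-75827, -1)) = Mul(35498, Rational(-1, 75827)) = Rational(-35498, 75827)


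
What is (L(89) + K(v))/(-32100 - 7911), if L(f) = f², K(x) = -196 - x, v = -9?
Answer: -2578/13337 ≈ -0.19330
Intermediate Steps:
(L(89) + K(v))/(-32100 - 7911) = (89² + (-196 - 1*(-9)))/(-32100 - 7911) = (7921 + (-196 + 9))/(-40011) = (7921 - 187)*(-1/40011) = 7734*(-1/40011) = -2578/13337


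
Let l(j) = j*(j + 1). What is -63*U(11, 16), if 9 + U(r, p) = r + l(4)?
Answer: -1386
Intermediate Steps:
l(j) = j*(1 + j)
U(r, p) = 11 + r (U(r, p) = -9 + (r + 4*(1 + 4)) = -9 + (r + 4*5) = -9 + (r + 20) = -9 + (20 + r) = 11 + r)
-63*U(11, 16) = -63*(11 + 11) = -63*22 = -1386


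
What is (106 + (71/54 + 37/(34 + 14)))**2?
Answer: 2180236249/186624 ≈ 11683.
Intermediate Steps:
(106 + (71/54 + 37/(34 + 14)))**2 = (106 + (71*(1/54) + 37/48))**2 = (106 + (71/54 + 37*(1/48)))**2 = (106 + (71/54 + 37/48))**2 = (106 + 901/432)**2 = (46693/432)**2 = 2180236249/186624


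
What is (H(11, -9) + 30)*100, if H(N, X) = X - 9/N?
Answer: 22200/11 ≈ 2018.2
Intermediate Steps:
(H(11, -9) + 30)*100 = ((-9 - 9/11) + 30)*100 = (-108/11 + 30)*100 = (222/11)*100 = 22200/11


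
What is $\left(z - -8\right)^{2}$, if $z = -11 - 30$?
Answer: $1089$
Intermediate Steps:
$z = -41$ ($z = -11 - 30 = -41$)
$\left(z - -8\right)^{2} = \left(-41 - -8\right)^{2} = \left(-41 + \left(-4 + 12\right)\right)^{2} = \left(-41 + 8\right)^{2} = \left(-33\right)^{2} = 1089$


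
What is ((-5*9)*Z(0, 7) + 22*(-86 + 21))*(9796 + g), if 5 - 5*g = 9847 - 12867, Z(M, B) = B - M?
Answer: -18149745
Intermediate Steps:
g = 605 (g = 1 - (9847 - 12867)/5 = 1 - ⅕*(-3020) = 1 + 604 = 605)
((-5*9)*Z(0, 7) + 22*(-86 + 21))*(9796 + g) = ((-5*9)*(7 - 1*0) + 22*(-86 + 21))*(9796 + 605) = (-45*(7 + 0) + 22*(-65))*10401 = (-45*7 - 1430)*10401 = (-315 - 1430)*10401 = -1745*10401 = -18149745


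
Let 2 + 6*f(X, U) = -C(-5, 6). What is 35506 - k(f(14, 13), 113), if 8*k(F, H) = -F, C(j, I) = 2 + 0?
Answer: 426071/12 ≈ 35506.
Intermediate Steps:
C(j, I) = 2
f(X, U) = -2/3 (f(X, U) = -1/3 + (-1*2)/6 = -1/3 + (1/6)*(-2) = -1/3 - 1/3 = -2/3)
k(F, H) = -F/8 (k(F, H) = (-F)/8 = -F/8)
35506 - k(f(14, 13), 113) = 35506 - (-1)*(-2)/(8*3) = 35506 - 1*1/12 = 35506 - 1/12 = 426071/12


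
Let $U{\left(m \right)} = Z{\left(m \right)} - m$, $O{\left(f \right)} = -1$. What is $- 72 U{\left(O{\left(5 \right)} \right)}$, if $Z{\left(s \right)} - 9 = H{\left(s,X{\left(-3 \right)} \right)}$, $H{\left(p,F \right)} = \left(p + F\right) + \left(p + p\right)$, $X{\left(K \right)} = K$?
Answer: $-288$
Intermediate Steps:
$H{\left(p,F \right)} = F + 3 p$ ($H{\left(p,F \right)} = \left(F + p\right) + 2 p = F + 3 p$)
$Z{\left(s \right)} = 6 + 3 s$ ($Z{\left(s \right)} = 9 + \left(-3 + 3 s\right) = 6 + 3 s$)
$U{\left(m \right)} = 6 + 2 m$ ($U{\left(m \right)} = \left(6 + 3 m\right) - m = 6 + 2 m$)
$- 72 U{\left(O{\left(5 \right)} \right)} = - 72 \left(6 + 2 \left(-1\right)\right) = - 72 \left(6 - 2\right) = \left(-72\right) 4 = -288$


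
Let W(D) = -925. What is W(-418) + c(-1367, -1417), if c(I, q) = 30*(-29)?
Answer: -1795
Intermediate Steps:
c(I, q) = -870
W(-418) + c(-1367, -1417) = -925 - 870 = -1795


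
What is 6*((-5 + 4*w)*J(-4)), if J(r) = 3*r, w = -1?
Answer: 648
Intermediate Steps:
6*((-5 + 4*w)*J(-4)) = 6*((-5 + 4*(-1))*(3*(-4))) = 6*((-5 - 4)*(-12)) = 6*(-9*(-12)) = 6*108 = 648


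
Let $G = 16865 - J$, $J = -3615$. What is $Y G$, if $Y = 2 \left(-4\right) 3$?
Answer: $-491520$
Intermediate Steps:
$Y = -24$ ($Y = \left(-8\right) 3 = -24$)
$G = 20480$ ($G = 16865 - -3615 = 16865 + 3615 = 20480$)
$Y G = \left(-24\right) 20480 = -491520$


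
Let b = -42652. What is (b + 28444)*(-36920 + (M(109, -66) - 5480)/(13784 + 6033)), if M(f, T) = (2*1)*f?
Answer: 10395267599616/19817 ≈ 5.2456e+8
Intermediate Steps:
M(f, T) = 2*f
(b + 28444)*(-36920 + (M(109, -66) - 5480)/(13784 + 6033)) = (-42652 + 28444)*(-36920 + (2*109 - 5480)/(13784 + 6033)) = -14208*(-36920 + (218 - 5480)/19817) = -14208*(-36920 - 5262*1/19817) = -14208*(-36920 - 5262/19817) = -14208*(-731648902/19817) = 10395267599616/19817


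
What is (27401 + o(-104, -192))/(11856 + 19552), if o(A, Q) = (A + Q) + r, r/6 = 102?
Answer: 27717/31408 ≈ 0.88248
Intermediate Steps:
r = 612 (r = 6*102 = 612)
o(A, Q) = 612 + A + Q (o(A, Q) = (A + Q) + 612 = 612 + A + Q)
(27401 + o(-104, -192))/(11856 + 19552) = (27401 + (612 - 104 - 192))/(11856 + 19552) = (27401 + 316)/31408 = 27717*(1/31408) = 27717/31408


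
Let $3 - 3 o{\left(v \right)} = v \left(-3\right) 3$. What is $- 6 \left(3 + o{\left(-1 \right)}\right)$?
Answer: $-6$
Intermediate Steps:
$o{\left(v \right)} = 1 + 3 v$ ($o{\left(v \right)} = 1 - \frac{v \left(-3\right) 3}{3} = 1 - \frac{- 3 v 3}{3} = 1 - \frac{\left(-9\right) v}{3} = 1 + 3 v$)
$- 6 \left(3 + o{\left(-1 \right)}\right) = - 6 \left(3 + \left(1 + 3 \left(-1\right)\right)\right) = - 6 \left(3 + \left(1 - 3\right)\right) = - 6 \left(3 - 2\right) = \left(-6\right) 1 = -6$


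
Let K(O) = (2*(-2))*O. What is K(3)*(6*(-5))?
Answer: 360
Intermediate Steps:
K(O) = -4*O
K(3)*(6*(-5)) = (-4*3)*(6*(-5)) = -12*(-30) = 360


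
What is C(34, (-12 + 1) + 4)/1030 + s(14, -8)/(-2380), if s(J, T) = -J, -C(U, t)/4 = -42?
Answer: 2959/17510 ≈ 0.16899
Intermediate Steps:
C(U, t) = 168 (C(U, t) = -4*(-42) = 168)
C(34, (-12 + 1) + 4)/1030 + s(14, -8)/(-2380) = 168/1030 - 1*14/(-2380) = 168*(1/1030) - 14*(-1/2380) = 84/515 + 1/170 = 2959/17510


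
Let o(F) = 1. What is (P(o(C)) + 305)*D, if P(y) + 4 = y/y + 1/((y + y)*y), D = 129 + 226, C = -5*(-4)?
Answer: 214775/2 ≈ 1.0739e+5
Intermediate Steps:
C = 20
D = 355
P(y) = -3 + 1/(2*y**2) (P(y) = -4 + (y/y + 1/((y + y)*y)) = -4 + (1 + 1/(((2*y))*y)) = -4 + (1 + (1/(2*y))/y) = -4 + (1 + 1/(2*y**2)) = -3 + 1/(2*y**2))
(P(o(C)) + 305)*D = ((-3 + (1/2)/1**2) + 305)*355 = ((-3 + (1/2)*1) + 305)*355 = ((-3 + 1/2) + 305)*355 = (-5/2 + 305)*355 = (605/2)*355 = 214775/2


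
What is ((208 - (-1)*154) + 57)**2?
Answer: 175561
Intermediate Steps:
((208 - (-1)*154) + 57)**2 = ((208 - 1*(-154)) + 57)**2 = ((208 + 154) + 57)**2 = (362 + 57)**2 = 419**2 = 175561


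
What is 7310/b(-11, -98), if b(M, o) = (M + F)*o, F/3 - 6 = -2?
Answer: -3655/49 ≈ -74.592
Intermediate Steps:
F = 12 (F = 18 + 3*(-2) = 18 - 6 = 12)
b(M, o) = o*(12 + M) (b(M, o) = (M + 12)*o = (12 + M)*o = o*(12 + M))
7310/b(-11, -98) = 7310/((-98*(12 - 11))) = 7310/((-98*1)) = 7310/(-98) = 7310*(-1/98) = -3655/49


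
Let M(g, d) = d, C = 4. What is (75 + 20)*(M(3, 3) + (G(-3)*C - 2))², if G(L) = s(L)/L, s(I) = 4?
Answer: 16055/9 ≈ 1783.9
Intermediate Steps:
G(L) = 4/L
(75 + 20)*(M(3, 3) + (G(-3)*C - 2))² = (75 + 20)*(3 + ((4/(-3))*4 - 2))² = 95*(3 + ((4*(-⅓))*4 - 2))² = 95*(3 + (-4/3*4 - 2))² = 95*(3 + (-16/3 - 2))² = 95*(3 - 22/3)² = 95*(-13/3)² = 95*(169/9) = 16055/9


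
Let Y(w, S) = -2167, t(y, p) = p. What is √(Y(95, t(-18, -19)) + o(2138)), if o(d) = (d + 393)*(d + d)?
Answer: √10820389 ≈ 3289.4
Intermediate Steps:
o(d) = 2*d*(393 + d) (o(d) = (393 + d)*(2*d) = 2*d*(393 + d))
√(Y(95, t(-18, -19)) + o(2138)) = √(-2167 + 2*2138*(393 + 2138)) = √(-2167 + 2*2138*2531) = √(-2167 + 10822556) = √10820389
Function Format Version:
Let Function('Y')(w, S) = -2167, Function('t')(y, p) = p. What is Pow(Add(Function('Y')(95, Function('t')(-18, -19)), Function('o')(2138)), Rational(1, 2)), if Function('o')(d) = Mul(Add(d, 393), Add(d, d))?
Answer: Pow(10820389, Rational(1, 2)) ≈ 3289.4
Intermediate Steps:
Function('o')(d) = Mul(2, d, Add(393, d)) (Function('o')(d) = Mul(Add(393, d), Mul(2, d)) = Mul(2, d, Add(393, d)))
Pow(Add(Function('Y')(95, Function('t')(-18, -19)), Function('o')(2138)), Rational(1, 2)) = Pow(Add(-2167, Mul(2, 2138, Add(393, 2138))), Rational(1, 2)) = Pow(Add(-2167, Mul(2, 2138, 2531)), Rational(1, 2)) = Pow(Add(-2167, 10822556), Rational(1, 2)) = Pow(10820389, Rational(1, 2))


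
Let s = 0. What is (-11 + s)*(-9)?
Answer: 99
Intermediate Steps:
(-11 + s)*(-9) = (-11 + 0)*(-9) = -11*(-9) = 99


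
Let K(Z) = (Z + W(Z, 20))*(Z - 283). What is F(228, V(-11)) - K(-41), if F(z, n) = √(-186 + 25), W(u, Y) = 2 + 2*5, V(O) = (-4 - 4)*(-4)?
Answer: -9396 + I*√161 ≈ -9396.0 + 12.689*I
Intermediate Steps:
V(O) = 32 (V(O) = -8*(-4) = 32)
W(u, Y) = 12 (W(u, Y) = 2 + 10 = 12)
K(Z) = (-283 + Z)*(12 + Z) (K(Z) = (Z + 12)*(Z - 283) = (12 + Z)*(-283 + Z) = (-283 + Z)*(12 + Z))
F(z, n) = I*√161 (F(z, n) = √(-161) = I*√161)
F(228, V(-11)) - K(-41) = I*√161 - (-3396 + (-41)² - 271*(-41)) = I*√161 - (-3396 + 1681 + 11111) = I*√161 - 1*9396 = I*√161 - 9396 = -9396 + I*√161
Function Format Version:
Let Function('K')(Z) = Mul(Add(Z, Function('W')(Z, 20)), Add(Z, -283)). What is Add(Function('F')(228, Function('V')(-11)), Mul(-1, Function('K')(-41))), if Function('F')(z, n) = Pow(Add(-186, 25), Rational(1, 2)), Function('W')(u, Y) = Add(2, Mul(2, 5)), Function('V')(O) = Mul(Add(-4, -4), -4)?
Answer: Add(-9396, Mul(I, Pow(161, Rational(1, 2)))) ≈ Add(-9396.0, Mul(12.689, I))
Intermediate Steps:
Function('V')(O) = 32 (Function('V')(O) = Mul(-8, -4) = 32)
Function('W')(u, Y) = 12 (Function('W')(u, Y) = Add(2, 10) = 12)
Function('K')(Z) = Mul(Add(-283, Z), Add(12, Z)) (Function('K')(Z) = Mul(Add(Z, 12), Add(Z, -283)) = Mul(Add(12, Z), Add(-283, Z)) = Mul(Add(-283, Z), Add(12, Z)))
Function('F')(z, n) = Mul(I, Pow(161, Rational(1, 2))) (Function('F')(z, n) = Pow(-161, Rational(1, 2)) = Mul(I, Pow(161, Rational(1, 2))))
Add(Function('F')(228, Function('V')(-11)), Mul(-1, Function('K')(-41))) = Add(Mul(I, Pow(161, Rational(1, 2))), Mul(-1, Add(-3396, Pow(-41, 2), Mul(-271, -41)))) = Add(Mul(I, Pow(161, Rational(1, 2))), Mul(-1, Add(-3396, 1681, 11111))) = Add(Mul(I, Pow(161, Rational(1, 2))), Mul(-1, 9396)) = Add(Mul(I, Pow(161, Rational(1, 2))), -9396) = Add(-9396, Mul(I, Pow(161, Rational(1, 2))))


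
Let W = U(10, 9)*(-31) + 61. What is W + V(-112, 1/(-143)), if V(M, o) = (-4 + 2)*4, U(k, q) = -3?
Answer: 146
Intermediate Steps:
V(M, o) = -8 (V(M, o) = -2*4 = -8)
W = 154 (W = -3*(-31) + 61 = 93 + 61 = 154)
W + V(-112, 1/(-143)) = 154 - 8 = 146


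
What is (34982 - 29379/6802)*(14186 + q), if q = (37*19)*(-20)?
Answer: 14988845655/3401 ≈ 4.4072e+6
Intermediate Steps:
q = -14060 (q = 703*(-20) = -14060)
(34982 - 29379/6802)*(14186 + q) = (34982 - 29379/6802)*(14186 - 14060) = (34982 - 29379*1/6802)*126 = (34982 - 29379/6802)*126 = (237918185/6802)*126 = 14988845655/3401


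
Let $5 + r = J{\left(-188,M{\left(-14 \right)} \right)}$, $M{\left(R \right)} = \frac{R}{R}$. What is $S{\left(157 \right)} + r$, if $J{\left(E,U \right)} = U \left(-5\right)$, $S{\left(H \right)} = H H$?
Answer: $24639$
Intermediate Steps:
$S{\left(H \right)} = H^{2}$
$M{\left(R \right)} = 1$
$J{\left(E,U \right)} = - 5 U$
$r = -10$ ($r = -5 - 5 = -10$)
$S{\left(157 \right)} + r = 157^{2} - 10 = 24649 - 10 = 24639$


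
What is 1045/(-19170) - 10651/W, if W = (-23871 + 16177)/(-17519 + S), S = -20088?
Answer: -383929644496/7374699 ≈ -52060.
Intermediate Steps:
W = 7694/37607 (W = (-23871 + 16177)/(-17519 - 20088) = -7694/(-37607) = -7694*(-1/37607) = 7694/37607 ≈ 0.20459)
1045/(-19170) - 10651/W = 1045/(-19170) - 10651/7694/37607 = 1045*(-1/19170) - 10651*37607/7694 = -209/3834 - 400552157/7694 = -383929644496/7374699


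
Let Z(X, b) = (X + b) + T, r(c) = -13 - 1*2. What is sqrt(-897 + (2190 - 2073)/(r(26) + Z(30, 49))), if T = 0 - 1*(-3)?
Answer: I*sqrt(4018794)/67 ≈ 29.921*I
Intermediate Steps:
r(c) = -15 (r(c) = -13 - 2 = -15)
T = 3 (T = 0 + 3 = 3)
Z(X, b) = 3 + X + b (Z(X, b) = (X + b) + 3 = 3 + X + b)
sqrt(-897 + (2190 - 2073)/(r(26) + Z(30, 49))) = sqrt(-897 + (2190 - 2073)/(-15 + (3 + 30 + 49))) = sqrt(-897 + 117/(-15 + 82)) = sqrt(-897 + 117/67) = sqrt(-59982/67) = I*sqrt(4018794)/67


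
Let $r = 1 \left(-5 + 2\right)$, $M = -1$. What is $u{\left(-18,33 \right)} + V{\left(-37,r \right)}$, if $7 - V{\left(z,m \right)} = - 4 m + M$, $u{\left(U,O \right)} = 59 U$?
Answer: $-1066$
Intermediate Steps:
$r = -3$ ($r = 1 \left(-3\right) = -3$)
$V{\left(z,m \right)} = 8 + 4 m$ ($V{\left(z,m \right)} = 7 - \left(- 4 m - 1\right) = 7 - \left(-1 - 4 m\right) = 7 + \left(1 + 4 m\right) = 8 + 4 m$)
$u{\left(-18,33 \right)} + V{\left(-37,r \right)} = 59 \left(-18\right) + \left(8 + 4 \left(-3\right)\right) = -1062 + \left(8 - 12\right) = -1062 - 4 = -1066$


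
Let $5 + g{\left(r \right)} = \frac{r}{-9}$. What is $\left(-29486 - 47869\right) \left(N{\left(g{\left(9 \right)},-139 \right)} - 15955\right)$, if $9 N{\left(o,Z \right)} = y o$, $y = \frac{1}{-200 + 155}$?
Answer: $1234197879$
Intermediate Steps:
$y = - \frac{1}{45}$ ($y = \frac{1}{-45} = - \frac{1}{45} \approx -0.022222$)
$g{\left(r \right)} = -5 - \frac{r}{9}$ ($g{\left(r \right)} = -5 + \frac{r}{-9} = -5 + r \left(- \frac{1}{9}\right) = -5 - \frac{r}{9}$)
$N{\left(o,Z \right)} = - \frac{o}{405}$ ($N{\left(o,Z \right)} = \frac{\left(- \frac{1}{45}\right) o}{9} = - \frac{o}{405}$)
$\left(-29486 - 47869\right) \left(N{\left(g{\left(9 \right)},-139 \right)} - 15955\right) = \left(-29486 - 47869\right) \left(- \frac{-5 - 1}{405} - 15955\right) = - 77355 \left(- \frac{-5 - 1}{405} - 15955\right) = - 77355 \left(\left(- \frac{1}{405}\right) \left(-6\right) - 15955\right) = - 77355 \left(\frac{2}{135} - 15955\right) = \left(-77355\right) \left(- \frac{2153923}{135}\right) = 1234197879$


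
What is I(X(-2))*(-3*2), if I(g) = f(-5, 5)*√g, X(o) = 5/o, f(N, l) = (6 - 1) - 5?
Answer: 0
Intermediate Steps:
f(N, l) = 0 (f(N, l) = 5 - 5 = 0)
I(g) = 0 (I(g) = 0*√g = 0)
I(X(-2))*(-3*2) = 0*(-3*2) = 0*(-6) = 0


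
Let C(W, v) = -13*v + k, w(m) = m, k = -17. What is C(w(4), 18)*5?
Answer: -1255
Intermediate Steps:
C(W, v) = -17 - 13*v (C(W, v) = -13*v - 17 = -17 - 13*v)
C(w(4), 18)*5 = (-17 - 13*18)*5 = (-17 - 234)*5 = -251*5 = -1255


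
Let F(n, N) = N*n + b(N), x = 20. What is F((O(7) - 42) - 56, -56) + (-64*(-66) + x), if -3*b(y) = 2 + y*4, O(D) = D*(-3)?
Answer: 10982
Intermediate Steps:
O(D) = -3*D
b(y) = -⅔ - 4*y/3 (b(y) = -(2 + y*4)/3 = -(2 + 4*y)/3 = -⅔ - 4*y/3)
F(n, N) = -⅔ - 4*N/3 + N*n (F(n, N) = N*n + (-⅔ - 4*N/3) = -⅔ - 4*N/3 + N*n)
F((O(7) - 42) - 56, -56) + (-64*(-66) + x) = (-⅔ - 4/3*(-56) - 56*((-3*7 - 42) - 56)) + (-64*(-66) + 20) = (-⅔ + 224/3 - 56*((-21 - 42) - 56)) + (4224 + 20) = (-⅔ + 224/3 - 56*(-63 - 56)) + 4244 = (-⅔ + 224/3 - 56*(-119)) + 4244 = (-⅔ + 224/3 + 6664) + 4244 = 6738 + 4244 = 10982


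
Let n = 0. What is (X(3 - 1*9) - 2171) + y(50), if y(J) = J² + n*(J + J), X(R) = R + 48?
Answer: 371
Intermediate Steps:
X(R) = 48 + R
y(J) = J² (y(J) = J² + 0*(J + J) = J² + 0*(2*J) = J² + 0 = J²)
(X(3 - 1*9) - 2171) + y(50) = ((48 + (3 - 1*9)) - 2171) + 50² = ((48 + (3 - 9)) - 2171) + 2500 = ((48 - 6) - 2171) + 2500 = (42 - 2171) + 2500 = -2129 + 2500 = 371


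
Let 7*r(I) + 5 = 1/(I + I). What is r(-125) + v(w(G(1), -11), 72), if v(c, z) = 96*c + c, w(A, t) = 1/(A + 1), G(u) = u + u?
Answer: 165997/5250 ≈ 31.618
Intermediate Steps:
G(u) = 2*u
r(I) = -5/7 + 1/(14*I) (r(I) = -5/7 + 1/(7*(I + I)) = -5/7 + 1/(7*((2*I))) = -5/7 + (1/(2*I))/7 = -5/7 + 1/(14*I))
w(A, t) = 1/(1 + A)
v(c, z) = 97*c
r(-125) + v(w(G(1), -11), 72) = (1/14)*(1 - 10*(-125))/(-125) + 97/(1 + 2*1) = (1/14)*(-1/125)*(1 + 1250) + 97/(1 + 2) = (1/14)*(-1/125)*1251 + 97/3 = -1251/1750 + 97*(1/3) = -1251/1750 + 97/3 = 165997/5250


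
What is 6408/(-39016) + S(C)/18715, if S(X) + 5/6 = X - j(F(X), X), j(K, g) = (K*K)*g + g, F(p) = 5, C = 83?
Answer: -30137465/109527666 ≈ -0.27516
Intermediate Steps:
j(K, g) = g + g*K**2 (j(K, g) = K**2*g + g = g*K**2 + g = g + g*K**2)
S(X) = -5/6 - 25*X (S(X) = -5/6 + (X - X*(1 + 5**2)) = -5/6 + (X - X*(1 + 25)) = -5/6 + (X - X*26) = -5/6 + (X - 26*X) = -5/6 - 25*X)
6408/(-39016) + S(C)/18715 = 6408/(-39016) + (-5/6 - 25*83)/18715 = 6408*(-1/39016) + (-5/6 - 2075)*(1/18715) = -801/4877 - 12455/6*1/18715 = -801/4877 - 2491/22458 = -30137465/109527666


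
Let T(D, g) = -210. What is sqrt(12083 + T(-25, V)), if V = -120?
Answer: sqrt(11873) ≈ 108.96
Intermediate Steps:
sqrt(12083 + T(-25, V)) = sqrt(12083 - 210) = sqrt(11873)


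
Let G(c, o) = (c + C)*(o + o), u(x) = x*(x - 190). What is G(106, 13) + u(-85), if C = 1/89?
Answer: 2325685/89 ≈ 26131.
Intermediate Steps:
C = 1/89 ≈ 0.011236
u(x) = x*(-190 + x)
G(c, o) = 2*o*(1/89 + c) (G(c, o) = (c + 1/89)*(o + o) = (1/89 + c)*(2*o) = 2*o*(1/89 + c))
G(106, 13) + u(-85) = (2/89)*13*(1 + 89*106) - 85*(-190 - 85) = (2/89)*13*(1 + 9434) - 85*(-275) = (2/89)*13*9435 + 23375 = 245310/89 + 23375 = 2325685/89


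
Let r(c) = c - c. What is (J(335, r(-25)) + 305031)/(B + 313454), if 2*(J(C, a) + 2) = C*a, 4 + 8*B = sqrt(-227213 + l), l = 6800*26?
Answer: 6119194089696/6288198236797 - 2440232*I*sqrt(50413)/6288198236797 ≈ 0.97312 - 8.7132e-5*I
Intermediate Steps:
l = 176800
B = -1/2 + I*sqrt(50413)/8 (B = -1/2 + sqrt(-227213 + 176800)/8 = -1/2 + sqrt(-50413)/8 = -1/2 + (I*sqrt(50413))/8 = -1/2 + I*sqrt(50413)/8 ≈ -0.5 + 28.066*I)
r(c) = 0
J(C, a) = -2 + C*a/2 (J(C, a) = -2 + (C*a)/2 = -2 + C*a/2)
(J(335, r(-25)) + 305031)/(B + 313454) = ((-2 + (1/2)*335*0) + 305031)/((-1/2 + I*sqrt(50413)/8) + 313454) = ((-2 + 0) + 305031)/(626907/2 + I*sqrt(50413)/8) = (-2 + 305031)/(626907/2 + I*sqrt(50413)/8) = 305029/(626907/2 + I*sqrt(50413)/8)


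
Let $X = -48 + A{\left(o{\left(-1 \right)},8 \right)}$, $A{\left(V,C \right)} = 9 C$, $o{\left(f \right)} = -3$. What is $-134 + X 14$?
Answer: $202$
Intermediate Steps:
$X = 24$ ($X = -48 + 9 \cdot 8 = -48 + 72 = 24$)
$-134 + X 14 = -134 + 24 \cdot 14 = -134 + 336 = 202$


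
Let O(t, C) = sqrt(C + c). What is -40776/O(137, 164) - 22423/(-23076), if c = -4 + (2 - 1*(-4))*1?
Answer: 22423/23076 - 20388*sqrt(166)/83 ≈ -3163.9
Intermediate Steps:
c = 2 (c = -4 + (2 + 4)*1 = -4 + 6*1 = -4 + 6 = 2)
O(t, C) = sqrt(2 + C) (O(t, C) = sqrt(C + 2) = sqrt(2 + C))
-40776/O(137, 164) - 22423/(-23076) = -40776/sqrt(2 + 164) - 22423/(-23076) = -40776*sqrt(166)/166 - 22423*(-1/23076) = -20388*sqrt(166)/83 + 22423/23076 = 22423/23076 - 20388*sqrt(166)/83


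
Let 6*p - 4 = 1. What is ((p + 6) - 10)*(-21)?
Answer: 133/2 ≈ 66.500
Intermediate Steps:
p = ⅚ (p = ⅔ + (⅙)*1 = ⅔ + ⅙ = ⅚ ≈ 0.83333)
((p + 6) - 10)*(-21) = ((⅚ + 6) - 10)*(-21) = (41/6 - 10)*(-21) = -19/6*(-21) = 133/2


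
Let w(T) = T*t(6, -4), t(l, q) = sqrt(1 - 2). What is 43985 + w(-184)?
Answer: 43985 - 184*I ≈ 43985.0 - 184.0*I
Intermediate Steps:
t(l, q) = I (t(l, q) = sqrt(-1) = I)
w(T) = I*T (w(T) = T*I = I*T)
43985 + w(-184) = 43985 + I*(-184) = 43985 - 184*I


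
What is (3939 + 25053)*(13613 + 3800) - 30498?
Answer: 504807198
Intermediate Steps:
(3939 + 25053)*(13613 + 3800) - 30498 = 28992*17413 - 30498 = 504837696 - 30498 = 504807198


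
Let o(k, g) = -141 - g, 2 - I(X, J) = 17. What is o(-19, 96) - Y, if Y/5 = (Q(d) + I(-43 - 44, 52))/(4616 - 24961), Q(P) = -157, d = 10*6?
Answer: -964525/4069 ≈ -237.04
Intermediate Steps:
I(X, J) = -15 (I(X, J) = 2 - 1*17 = 2 - 17 = -15)
d = 60
Y = 172/4069 (Y = 5*((-157 - 15)/(4616 - 24961)) = 5*(-172/(-20345)) = 5*(-172*(-1/20345)) = 5*(172/20345) = 172/4069 ≈ 0.042271)
o(-19, 96) - Y = (-141 - 1*96) - 1*172/4069 = (-141 - 96) - 172/4069 = -237 - 172/4069 = -964525/4069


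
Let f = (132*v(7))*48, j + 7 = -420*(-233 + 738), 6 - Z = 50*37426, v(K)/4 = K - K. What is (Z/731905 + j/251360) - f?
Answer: -25024425347/7358865632 ≈ -3.4006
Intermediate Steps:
v(K) = 0 (v(K) = 4*(K - K) = 4*0 = 0)
Z = -1871294 (Z = 6 - 50*37426 = 6 - 1*1871300 = 6 - 1871300 = -1871294)
j = -212107 (j = -7 - 420*(-233 + 738) = -7 - 420*505 = -7 - 212100 = -212107)
f = 0 (f = (132*0)*48 = 0*48 = 0)
(Z/731905 + j/251360) - f = (-1871294/731905 - 212107/251360) - 1*0 = (-1871294*1/731905 - 212107*1/251360) + 0 = (-1871294/731905 - 212107/251360) + 0 = -25024425347/7358865632 + 0 = -25024425347/7358865632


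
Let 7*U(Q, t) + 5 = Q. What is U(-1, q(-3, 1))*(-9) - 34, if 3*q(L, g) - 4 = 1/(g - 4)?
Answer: -184/7 ≈ -26.286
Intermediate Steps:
q(L, g) = 4/3 + 1/(3*(-4 + g)) (q(L, g) = 4/3 + 1/(3*(g - 4)) = 4/3 + 1/(3*(-4 + g)))
U(Q, t) = -5/7 + Q/7
U(-1, q(-3, 1))*(-9) - 34 = (-5/7 + (⅐)*(-1))*(-9) - 34 = (-5/7 - ⅐)*(-9) - 34 = -6/7*(-9) - 34 = 54/7 - 34 = -184/7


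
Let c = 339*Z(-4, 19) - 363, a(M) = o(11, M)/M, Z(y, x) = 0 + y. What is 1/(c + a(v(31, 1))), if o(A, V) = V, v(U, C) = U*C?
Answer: -1/1718 ≈ -0.00058207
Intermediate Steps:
v(U, C) = C*U
Z(y, x) = y
a(M) = 1 (a(M) = M/M = 1)
c = -1719 (c = 339*(-4) - 363 = -1356 - 363 = -1719)
1/(c + a(v(31, 1))) = 1/(-1719 + 1) = 1/(-1718) = -1/1718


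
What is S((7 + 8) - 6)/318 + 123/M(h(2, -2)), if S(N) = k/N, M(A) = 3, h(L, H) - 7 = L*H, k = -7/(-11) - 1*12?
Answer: 1290637/31482 ≈ 40.996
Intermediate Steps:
k = -125/11 (k = -7*(-1/11) - 12 = 7/11 - 12 = -125/11 ≈ -11.364)
h(L, H) = 7 + H*L (h(L, H) = 7 + L*H = 7 + H*L)
S(N) = -125/(11*N)
S((7 + 8) - 6)/318 + 123/M(h(2, -2)) = -125/(11*((7 + 8) - 6))/318 + 123/3 = -125/(11*(15 - 6))*(1/318) + 123*(⅓) = -125/11/9*(1/318) + 41 = -125/11*⅑*(1/318) + 41 = -125/99*1/318 + 41 = -125/31482 + 41 = 1290637/31482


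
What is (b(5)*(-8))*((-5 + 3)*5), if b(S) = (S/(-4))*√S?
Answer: -100*√5 ≈ -223.61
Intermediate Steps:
b(S) = -S^(3/2)/4 (b(S) = (S*(-¼))*√S = (-S/4)*√S = -S^(3/2)/4)
(b(5)*(-8))*((-5 + 3)*5) = (-5*√5/4*(-8))*((-5 + 3)*5) = (-5*√5/4*(-8))*(-2*5) = (-5*√5/4*(-8))*(-10) = (10*√5)*(-10) = -100*√5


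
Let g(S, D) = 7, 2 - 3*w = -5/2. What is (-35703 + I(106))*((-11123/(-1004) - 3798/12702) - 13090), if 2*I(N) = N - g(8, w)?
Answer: 1982296398059127/4250936 ≈ 4.6632e+8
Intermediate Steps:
w = 3/2 (w = 2/3 - (-5)/(3*2) = 2/3 - 1/3*(-5/2) = 2/3 + 5/6 = 3/2 ≈ 1.5000)
I(N) = -7/2 + N/2 (I(N) = (N - 1*7)/2 = (N - 7)/2 = (-7 + N)/2 = -7/2 + N/2)
(-35703 + I(106))*((-11123/(-1004) - 3798/12702) - 13090) = (-35703 + (-7/2 + (1/2)*106))*((-11123/(-1004) - 3798/12702) - 13090) = (-35703 + (-7/2 + 53))*((-11123*(-1/1004) - 3798*1/12702) - 13090) = (-35703 + 99/2)*((11123/1004 - 633/2117) - 13090) = -71307*(22911859/2125468 - 13090)/2 = -71307/2*(-27799464261/2125468) = 1982296398059127/4250936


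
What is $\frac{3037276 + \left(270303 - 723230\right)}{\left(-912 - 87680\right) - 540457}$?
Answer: $- \frac{2584349}{629049} \approx -4.1083$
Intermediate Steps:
$\frac{3037276 + \left(270303 - 723230\right)}{\left(-912 - 87680\right) - 540457} = \frac{3037276 - 452927}{\left(-912 - 87680\right) - 540457} = \frac{2584349}{-88592 - 540457} = \frac{2584349}{-629049} = 2584349 \left(- \frac{1}{629049}\right) = - \frac{2584349}{629049}$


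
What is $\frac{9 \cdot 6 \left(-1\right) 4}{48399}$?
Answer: $- \frac{72}{16133} \approx -0.0044629$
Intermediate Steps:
$\frac{9 \cdot 6 \left(-1\right) 4}{48399} = 9 \left(\left(-6\right) 4\right) \frac{1}{48399} = 9 \left(-24\right) \frac{1}{48399} = \left(-216\right) \frac{1}{48399} = - \frac{72}{16133}$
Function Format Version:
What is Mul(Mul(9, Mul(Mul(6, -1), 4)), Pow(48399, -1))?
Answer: Rational(-72, 16133) ≈ -0.0044629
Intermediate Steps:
Mul(Mul(9, Mul(Mul(6, -1), 4)), Pow(48399, -1)) = Mul(Mul(9, Mul(-6, 4)), Rational(1, 48399)) = Mul(Mul(9, -24), Rational(1, 48399)) = Mul(-216, Rational(1, 48399)) = Rational(-72, 16133)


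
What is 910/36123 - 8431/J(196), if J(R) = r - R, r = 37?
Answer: 101565901/1914519 ≈ 53.050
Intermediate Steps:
J(R) = 37 - R
910/36123 - 8431/J(196) = 910/36123 - 8431/(37 - 1*196) = 910*(1/36123) - 8431/(37 - 196) = 910/36123 - 8431/(-159) = 910/36123 - 8431*(-1/159) = 910/36123 + 8431/159 = 101565901/1914519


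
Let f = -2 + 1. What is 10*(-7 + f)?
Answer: -80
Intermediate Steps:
f = -1
10*(-7 + f) = 10*(-7 - 1) = 10*(-8) = -80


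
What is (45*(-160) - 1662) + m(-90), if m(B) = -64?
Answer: -8926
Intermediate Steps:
(45*(-160) - 1662) + m(-90) = (45*(-160) - 1662) - 64 = (-7200 - 1662) - 64 = -8862 - 64 = -8926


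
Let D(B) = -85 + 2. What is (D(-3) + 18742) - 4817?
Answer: 13842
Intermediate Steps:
D(B) = -83
(D(-3) + 18742) - 4817 = (-83 + 18742) - 4817 = 18659 - 4817 = 13842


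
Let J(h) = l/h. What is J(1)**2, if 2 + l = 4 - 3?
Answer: 1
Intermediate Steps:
l = -1 (l = -2 + (4 - 3) = -2 + 1 = -1)
J(h) = -1/h
J(1)**2 = (-1/1)**2 = (-1*1)**2 = (-1)**2 = 1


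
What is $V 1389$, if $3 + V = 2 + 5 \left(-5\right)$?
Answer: $-36114$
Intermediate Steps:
$V = -26$ ($V = -3 + \left(2 + 5 \left(-5\right)\right) = -3 + \left(2 - 25\right) = -3 - 23 = -26$)
$V 1389 = \left(-26\right) 1389 = -36114$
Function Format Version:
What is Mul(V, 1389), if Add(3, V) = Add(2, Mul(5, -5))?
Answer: -36114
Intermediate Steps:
V = -26 (V = Add(-3, Add(2, Mul(5, -5))) = Add(-3, Add(2, -25)) = Add(-3, -23) = -26)
Mul(V, 1389) = Mul(-26, 1389) = -36114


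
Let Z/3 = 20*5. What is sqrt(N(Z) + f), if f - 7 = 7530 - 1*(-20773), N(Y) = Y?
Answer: sqrt(28610) ≈ 169.15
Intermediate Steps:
Z = 300 (Z = 3*(20*5) = 3*100 = 300)
f = 28310 (f = 7 + (7530 - 1*(-20773)) = 7 + (7530 + 20773) = 7 + 28303 = 28310)
sqrt(N(Z) + f) = sqrt(300 + 28310) = sqrt(28610)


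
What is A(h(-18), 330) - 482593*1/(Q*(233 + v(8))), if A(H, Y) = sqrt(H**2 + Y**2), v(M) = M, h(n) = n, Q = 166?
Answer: -482593/40006 + 6*sqrt(3034) ≈ 318.43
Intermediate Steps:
A(h(-18), 330) - 482593*1/(Q*(233 + v(8))) = sqrt((-18)**2 + 330**2) - 482593*1/(166*(233 + 8)) = sqrt(324 + 108900) - 482593/(166*241) = sqrt(109224) - 482593/40006 = 6*sqrt(3034) - 482593*1/40006 = 6*sqrt(3034) - 482593/40006 = -482593/40006 + 6*sqrt(3034)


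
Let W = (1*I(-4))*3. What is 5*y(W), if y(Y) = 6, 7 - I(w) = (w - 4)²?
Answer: 30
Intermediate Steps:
I(w) = 7 - (-4 + w)² (I(w) = 7 - (w - 4)² = 7 - (-4 + w)²)
W = -171 (W = (1*(7 - (-4 - 4)²))*3 = (1*(7 - 1*(-8)²))*3 = (1*(7 - 1*64))*3 = (1*(7 - 64))*3 = (1*(-57))*3 = -57*3 = -171)
5*y(W) = 5*6 = 30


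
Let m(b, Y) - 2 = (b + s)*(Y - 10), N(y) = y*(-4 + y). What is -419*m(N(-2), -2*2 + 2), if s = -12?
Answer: -838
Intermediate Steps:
m(b, Y) = 2 + (-12 + b)*(-10 + Y) (m(b, Y) = 2 + (b - 12)*(Y - 10) = 2 + (-12 + b)*(-10 + Y))
-419*m(N(-2), -2*2 + 2) = -419*(122 - 12*(-2*2 + 2) - (-20)*(-4 - 2) + (-2*2 + 2)*(-2*(-4 - 2))) = -419*(122 - 12*(-4 + 2) - (-20)*(-6) + (-4 + 2)*(-2*(-6))) = -419*(122 - 12*(-2) - 10*12 - 2*12) = -419*(122 + 24 - 120 - 24) = -419*2 = -838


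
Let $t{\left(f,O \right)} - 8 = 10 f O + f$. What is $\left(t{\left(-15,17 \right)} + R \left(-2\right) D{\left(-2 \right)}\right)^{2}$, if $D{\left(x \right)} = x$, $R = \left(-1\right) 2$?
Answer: $6579225$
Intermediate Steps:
$R = -2$
$t{\left(f,O \right)} = 8 + f + 10 O f$ ($t{\left(f,O \right)} = 8 + \left(10 f O + f\right) = 8 + \left(10 O f + f\right) = 8 + \left(f + 10 O f\right) = 8 + f + 10 O f$)
$\left(t{\left(-15,17 \right)} + R \left(-2\right) D{\left(-2 \right)}\right)^{2} = \left(\left(8 - 15 + 10 \cdot 17 \left(-15\right)\right) + \left(-2\right) \left(-2\right) \left(-2\right)\right)^{2} = \left(\left(8 - 15 - 2550\right) + 4 \left(-2\right)\right)^{2} = \left(-2557 - 8\right)^{2} = \left(-2565\right)^{2} = 6579225$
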